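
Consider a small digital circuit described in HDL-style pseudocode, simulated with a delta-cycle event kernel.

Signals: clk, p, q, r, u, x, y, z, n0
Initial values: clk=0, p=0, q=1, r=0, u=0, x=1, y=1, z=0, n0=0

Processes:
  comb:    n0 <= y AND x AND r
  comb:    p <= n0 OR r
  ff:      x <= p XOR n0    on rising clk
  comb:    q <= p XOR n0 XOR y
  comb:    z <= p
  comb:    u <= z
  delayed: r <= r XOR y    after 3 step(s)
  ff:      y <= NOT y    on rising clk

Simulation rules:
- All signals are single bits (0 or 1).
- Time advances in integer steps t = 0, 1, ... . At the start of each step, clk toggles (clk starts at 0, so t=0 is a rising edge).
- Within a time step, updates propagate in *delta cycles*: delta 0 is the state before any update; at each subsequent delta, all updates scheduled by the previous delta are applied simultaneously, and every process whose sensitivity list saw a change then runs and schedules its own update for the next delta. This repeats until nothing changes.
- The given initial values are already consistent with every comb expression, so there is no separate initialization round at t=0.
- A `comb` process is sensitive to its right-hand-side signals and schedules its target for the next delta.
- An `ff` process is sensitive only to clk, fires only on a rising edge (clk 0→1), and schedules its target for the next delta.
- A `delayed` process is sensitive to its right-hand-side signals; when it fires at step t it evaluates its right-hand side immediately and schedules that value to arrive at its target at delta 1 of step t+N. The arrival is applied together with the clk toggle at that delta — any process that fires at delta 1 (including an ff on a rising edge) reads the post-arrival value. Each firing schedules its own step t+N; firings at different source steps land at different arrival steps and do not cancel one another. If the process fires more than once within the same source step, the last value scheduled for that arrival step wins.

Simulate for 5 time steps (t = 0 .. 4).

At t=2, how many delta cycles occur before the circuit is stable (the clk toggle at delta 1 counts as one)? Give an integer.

t=0 Δ0: clk=0 z=0 n0=0 r=0 y=1 u=0 p=0 q=1 x=1
  Δ1: clk:0→1
  Δ2: y:1→0, x:1→0
  Δ3: q:1→0
  (3Δ to stable)
t=1 Δ0: clk=1 z=0 n0=0 r=0 y=0 u=0 p=0 q=0 x=0
  Δ1: clk:1→0
  (1Δ to stable)
t=2 Δ0: clk=0 z=0 n0=0 r=0 y=0 u=0 p=0 q=0 x=0
  Δ1: clk:0→1
  Δ2: y:0→1
  Δ3: q:0→1
  (3Δ to stable)
t=3 Δ0: clk=1 z=0 n0=0 r=0 y=1 u=0 p=0 q=1 x=0
  Δ1: clk:1→0
  (1Δ to stable)
t=4 Δ0: clk=0 z=0 n0=0 r=0 y=1 u=0 p=0 q=1 x=0
  Δ1: clk:0→1
  Δ2: y:1→0
  Δ3: q:1→0
  (3Δ to stable)

3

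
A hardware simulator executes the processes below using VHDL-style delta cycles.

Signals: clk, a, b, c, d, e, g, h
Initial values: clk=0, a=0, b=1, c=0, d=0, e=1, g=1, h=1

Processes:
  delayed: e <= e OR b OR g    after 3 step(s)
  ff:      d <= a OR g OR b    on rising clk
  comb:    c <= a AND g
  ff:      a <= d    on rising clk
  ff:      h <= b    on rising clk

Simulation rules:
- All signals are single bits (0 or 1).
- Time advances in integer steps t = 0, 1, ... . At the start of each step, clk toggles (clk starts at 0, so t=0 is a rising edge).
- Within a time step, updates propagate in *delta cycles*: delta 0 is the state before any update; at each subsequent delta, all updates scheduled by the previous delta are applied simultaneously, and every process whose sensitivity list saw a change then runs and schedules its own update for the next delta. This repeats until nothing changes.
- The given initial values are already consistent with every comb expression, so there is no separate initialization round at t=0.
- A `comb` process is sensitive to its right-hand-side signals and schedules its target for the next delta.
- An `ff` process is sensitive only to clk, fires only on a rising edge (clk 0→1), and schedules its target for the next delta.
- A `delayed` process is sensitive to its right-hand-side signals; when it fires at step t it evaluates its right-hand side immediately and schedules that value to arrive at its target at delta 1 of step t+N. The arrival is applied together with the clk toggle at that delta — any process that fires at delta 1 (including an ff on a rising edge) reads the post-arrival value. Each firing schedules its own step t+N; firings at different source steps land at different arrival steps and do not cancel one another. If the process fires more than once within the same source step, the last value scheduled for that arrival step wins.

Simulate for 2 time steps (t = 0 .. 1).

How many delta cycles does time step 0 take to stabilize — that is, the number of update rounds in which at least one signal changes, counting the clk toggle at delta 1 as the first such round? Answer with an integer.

[bits: b,d,a,h,e,c,g,clk]
t=0: Δ0=10011010 Δ1=10011011 Δ2=11011011 | 2Δ
t=1: Δ0=11011011 Δ1=11011010 | 1Δ

2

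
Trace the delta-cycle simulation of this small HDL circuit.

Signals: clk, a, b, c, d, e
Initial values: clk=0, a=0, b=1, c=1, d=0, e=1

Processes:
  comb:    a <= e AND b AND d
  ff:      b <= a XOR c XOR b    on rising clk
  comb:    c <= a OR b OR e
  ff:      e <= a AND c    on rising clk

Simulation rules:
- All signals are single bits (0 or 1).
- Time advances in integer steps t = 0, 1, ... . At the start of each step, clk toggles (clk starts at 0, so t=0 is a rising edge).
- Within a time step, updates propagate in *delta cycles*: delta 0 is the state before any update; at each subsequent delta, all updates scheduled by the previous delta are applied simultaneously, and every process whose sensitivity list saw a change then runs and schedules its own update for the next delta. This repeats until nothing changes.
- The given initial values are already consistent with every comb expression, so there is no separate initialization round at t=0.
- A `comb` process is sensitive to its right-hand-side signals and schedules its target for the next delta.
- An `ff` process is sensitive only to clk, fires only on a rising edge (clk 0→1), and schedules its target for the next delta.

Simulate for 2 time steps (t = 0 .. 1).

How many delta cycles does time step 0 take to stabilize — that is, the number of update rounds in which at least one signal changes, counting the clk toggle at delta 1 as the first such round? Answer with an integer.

3

t0.Δ0 b=1 d=0 a=0 c=1 e=1 clk=0
t0.Δ1 b=1 d=0 a=0 c=1 e=1 clk=1
t0.Δ2 b=0 d=0 a=0 c=1 e=0 clk=1
t0.Δ3 b=0 d=0 a=0 c=0 e=0 clk=1
t1.Δ0 b=0 d=0 a=0 c=0 e=0 clk=1
t1.Δ1 b=0 d=0 a=0 c=0 e=0 clk=0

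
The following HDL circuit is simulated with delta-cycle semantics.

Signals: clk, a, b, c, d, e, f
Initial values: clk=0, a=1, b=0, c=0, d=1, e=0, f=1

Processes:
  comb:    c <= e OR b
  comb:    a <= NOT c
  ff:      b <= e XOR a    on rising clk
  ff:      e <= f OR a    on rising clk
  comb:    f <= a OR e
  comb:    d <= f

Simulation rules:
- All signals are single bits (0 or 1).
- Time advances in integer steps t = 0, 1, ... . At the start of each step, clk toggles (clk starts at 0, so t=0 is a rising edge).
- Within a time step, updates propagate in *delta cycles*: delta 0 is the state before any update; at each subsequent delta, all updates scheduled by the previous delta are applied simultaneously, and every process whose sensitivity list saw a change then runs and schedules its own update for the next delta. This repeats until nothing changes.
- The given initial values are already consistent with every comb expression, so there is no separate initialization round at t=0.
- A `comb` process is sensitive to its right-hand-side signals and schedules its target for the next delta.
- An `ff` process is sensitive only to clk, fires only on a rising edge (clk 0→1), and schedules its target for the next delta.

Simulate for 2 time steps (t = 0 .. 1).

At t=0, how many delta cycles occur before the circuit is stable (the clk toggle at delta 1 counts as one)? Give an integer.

4

t0.Δ0 f=1 b=0 e=0 a=1 clk=0 c=0 d=1
t0.Δ1 f=1 b=0 e=0 a=1 clk=1 c=0 d=1
t0.Δ2 f=1 b=1 e=1 a=1 clk=1 c=0 d=1
t0.Δ3 f=1 b=1 e=1 a=1 clk=1 c=1 d=1
t0.Δ4 f=1 b=1 e=1 a=0 clk=1 c=1 d=1
t1.Δ0 f=1 b=1 e=1 a=0 clk=1 c=1 d=1
t1.Δ1 f=1 b=1 e=1 a=0 clk=0 c=1 d=1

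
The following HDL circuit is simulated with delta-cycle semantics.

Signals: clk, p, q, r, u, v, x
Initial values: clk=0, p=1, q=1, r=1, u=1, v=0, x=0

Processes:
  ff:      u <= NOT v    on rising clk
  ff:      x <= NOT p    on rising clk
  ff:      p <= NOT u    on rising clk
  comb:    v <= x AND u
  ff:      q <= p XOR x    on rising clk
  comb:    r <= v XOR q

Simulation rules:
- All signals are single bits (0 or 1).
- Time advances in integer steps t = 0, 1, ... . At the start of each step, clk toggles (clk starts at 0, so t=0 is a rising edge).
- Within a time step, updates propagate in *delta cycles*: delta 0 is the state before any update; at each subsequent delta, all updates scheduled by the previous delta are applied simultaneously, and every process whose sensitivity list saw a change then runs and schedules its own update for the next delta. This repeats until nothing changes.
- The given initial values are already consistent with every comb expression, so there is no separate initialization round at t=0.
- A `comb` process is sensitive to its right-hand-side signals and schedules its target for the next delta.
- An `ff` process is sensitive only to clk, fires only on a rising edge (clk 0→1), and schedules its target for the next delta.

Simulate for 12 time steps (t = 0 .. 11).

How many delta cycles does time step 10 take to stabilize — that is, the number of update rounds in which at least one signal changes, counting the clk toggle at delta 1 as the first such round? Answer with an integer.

4

[bits: v,r,x,p,u,q,clk]
t=0: Δ0=0101110 Δ1=0101111 Δ2=0100111 | 2Δ
t=1: Δ0=0100111 Δ1=0100110 | 1Δ
t=2: Δ0=0100110 Δ1=0100111 Δ2=0110101 Δ3=1010101 Δ4=1110101 | 4Δ
t=3: Δ0=1110101 Δ1=1110100 | 1Δ
t=4: Δ0=1110100 Δ1=1110101 Δ2=1110011 Δ3=0010011 Δ4=0110011 | 4Δ
t=5: Δ0=0110011 Δ1=0110010 | 1Δ
t=6: Δ0=0110010 Δ1=0110011 Δ2=0111111 Δ3=1111111 Δ4=1011111 | 4Δ
t=7: Δ0=1011111 Δ1=1011110 | 1Δ
t=8: Δ0=1011110 Δ1=1011111 Δ2=1000001 Δ3=0100001 Δ4=0000001 | 4Δ
t=9: Δ0=0000001 Δ1=0000000 | 1Δ
t=10: Δ0=0000000 Δ1=0000001 Δ2=0011101 Δ3=1011101 Δ4=1111101 | 4Δ
t=11: Δ0=1111101 Δ1=1111100 | 1Δ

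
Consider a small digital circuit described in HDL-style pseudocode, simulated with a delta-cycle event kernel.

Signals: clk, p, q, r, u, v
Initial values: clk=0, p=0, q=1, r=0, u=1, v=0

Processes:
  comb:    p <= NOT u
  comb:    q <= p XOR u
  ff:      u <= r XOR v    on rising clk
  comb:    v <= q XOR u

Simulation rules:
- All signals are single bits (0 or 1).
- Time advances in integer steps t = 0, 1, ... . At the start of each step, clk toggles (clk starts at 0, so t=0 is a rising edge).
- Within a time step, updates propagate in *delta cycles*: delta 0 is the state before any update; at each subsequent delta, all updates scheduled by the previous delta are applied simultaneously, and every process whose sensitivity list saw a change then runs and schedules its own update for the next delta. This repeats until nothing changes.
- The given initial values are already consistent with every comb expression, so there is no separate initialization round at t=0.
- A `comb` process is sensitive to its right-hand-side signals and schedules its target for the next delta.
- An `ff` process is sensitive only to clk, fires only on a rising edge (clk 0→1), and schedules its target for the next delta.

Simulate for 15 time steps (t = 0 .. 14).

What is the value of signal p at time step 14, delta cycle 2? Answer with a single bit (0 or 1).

[bits: r,v,q,p,u,clk]
t=0: Δ0=001010 Δ1=001011 Δ2=001001 Δ3=010101 Δ4=001101 Δ5=011101 | 5Δ
t=1: Δ0=011101 Δ1=011100 | 1Δ
t=2: Δ0=011100 Δ1=011101 Δ2=011111 Δ3=000011 Δ4=011011 Δ5=001011 | 5Δ
t=3: Δ0=001011 Δ1=001010 | 1Δ
t=4: Δ0=001010 Δ1=001011 Δ2=001001 Δ3=010101 Δ4=001101 Δ5=011101 | 5Δ
t=5: Δ0=011101 Δ1=011100 | 1Δ
t=6: Δ0=011100 Δ1=011101 Δ2=011111 Δ3=000011 Δ4=011011 Δ5=001011 | 5Δ
t=7: Δ0=001011 Δ1=001010 | 1Δ
t=8: Δ0=001010 Δ1=001011 Δ2=001001 Δ3=010101 Δ4=001101 Δ5=011101 | 5Δ
t=9: Δ0=011101 Δ1=011100 | 1Δ
t=10: Δ0=011100 Δ1=011101 Δ2=011111 Δ3=000011 Δ4=011011 Δ5=001011 | 5Δ
t=11: Δ0=001011 Δ1=001010 | 1Δ
t=12: Δ0=001010 Δ1=001011 Δ2=001001 Δ3=010101 Δ4=001101 Δ5=011101 | 5Δ
t=13: Δ0=011101 Δ1=011100 | 1Δ
t=14: Δ0=011100 Δ1=011101 Δ2=011111 Δ3=000011 Δ4=011011 Δ5=001011 | 5Δ

1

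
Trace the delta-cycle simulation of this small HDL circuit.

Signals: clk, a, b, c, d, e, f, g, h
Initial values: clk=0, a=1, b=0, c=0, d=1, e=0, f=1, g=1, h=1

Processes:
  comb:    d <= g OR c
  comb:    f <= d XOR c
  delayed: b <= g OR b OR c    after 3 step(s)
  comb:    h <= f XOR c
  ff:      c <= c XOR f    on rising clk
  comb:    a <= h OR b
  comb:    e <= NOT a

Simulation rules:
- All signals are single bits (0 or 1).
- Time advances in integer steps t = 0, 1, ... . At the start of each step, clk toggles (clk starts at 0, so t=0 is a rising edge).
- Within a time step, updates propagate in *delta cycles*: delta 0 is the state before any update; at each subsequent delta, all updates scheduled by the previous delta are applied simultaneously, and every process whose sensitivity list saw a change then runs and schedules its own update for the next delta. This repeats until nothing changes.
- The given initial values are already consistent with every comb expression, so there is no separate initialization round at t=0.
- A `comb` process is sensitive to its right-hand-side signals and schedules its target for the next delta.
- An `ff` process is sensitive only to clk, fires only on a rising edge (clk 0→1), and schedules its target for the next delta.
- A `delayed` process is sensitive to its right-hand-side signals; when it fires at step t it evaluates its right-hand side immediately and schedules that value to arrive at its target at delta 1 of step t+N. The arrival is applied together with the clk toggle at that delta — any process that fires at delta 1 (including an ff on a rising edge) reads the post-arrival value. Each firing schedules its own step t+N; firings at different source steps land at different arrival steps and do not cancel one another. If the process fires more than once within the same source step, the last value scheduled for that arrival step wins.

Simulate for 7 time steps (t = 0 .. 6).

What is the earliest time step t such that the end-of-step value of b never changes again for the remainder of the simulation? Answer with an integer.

3

t=0 Δ0: c=0 h=1 clk=0 b=0 f=1 d=1 e=0 g=1 a=1
  Δ1: clk:0→1
  Δ2: c:0→1
  Δ3: h:1→0, f:1→0
  Δ4: h:0→1, a:1→0
  Δ5: e:0→1, a:0→1
  Δ6: e:1→0
  (6Δ to stable)
t=1 Δ0: c=1 h=1 clk=1 b=0 f=0 d=1 e=0 g=1 a=1
  Δ1: clk:1→0
  (1Δ to stable)
t=2 Δ0: c=1 h=1 clk=0 b=0 f=0 d=1 e=0 g=1 a=1
  Δ1: clk:0→1
  (1Δ to stable)
t=3 Δ0: c=1 h=1 clk=1 b=0 f=0 d=1 e=0 g=1 a=1
  Δ1: clk:1→0, b:0→1
  (1Δ to stable)
t=4 Δ0: c=1 h=1 clk=0 b=1 f=0 d=1 e=0 g=1 a=1
  Δ1: clk:0→1
  (1Δ to stable)
t=5 Δ0: c=1 h=1 clk=1 b=1 f=0 d=1 e=0 g=1 a=1
  Δ1: clk:1→0
  (1Δ to stable)
t=6 Δ0: c=1 h=1 clk=0 b=1 f=0 d=1 e=0 g=1 a=1
  Δ1: clk:0→1
  (1Δ to stable)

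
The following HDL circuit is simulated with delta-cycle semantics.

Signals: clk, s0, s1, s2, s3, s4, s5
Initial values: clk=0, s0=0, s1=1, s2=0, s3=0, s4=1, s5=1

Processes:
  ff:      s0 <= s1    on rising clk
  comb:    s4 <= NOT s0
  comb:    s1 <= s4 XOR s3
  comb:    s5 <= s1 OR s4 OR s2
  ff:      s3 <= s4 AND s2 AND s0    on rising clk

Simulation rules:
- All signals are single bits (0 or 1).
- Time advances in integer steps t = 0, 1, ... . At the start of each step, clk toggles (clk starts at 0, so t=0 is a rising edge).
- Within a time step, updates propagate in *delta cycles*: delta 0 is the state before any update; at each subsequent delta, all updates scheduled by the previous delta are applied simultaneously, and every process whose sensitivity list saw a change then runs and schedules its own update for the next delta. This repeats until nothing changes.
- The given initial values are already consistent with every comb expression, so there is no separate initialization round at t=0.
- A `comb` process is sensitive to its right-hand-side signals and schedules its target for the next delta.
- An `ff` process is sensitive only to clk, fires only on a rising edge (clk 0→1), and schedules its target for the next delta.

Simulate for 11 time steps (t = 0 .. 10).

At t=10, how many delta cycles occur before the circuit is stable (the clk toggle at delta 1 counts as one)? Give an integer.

t=0 Δ0: s0=0 s3=0 clk=0 s1=1 s4=1 s5=1 s2=0
  Δ1: clk:0→1
  Δ2: s0:0→1
  Δ3: s4:1→0
  Δ4: s1:1→0
  Δ5: s5:1→0
  (5Δ to stable)
t=1 Δ0: s0=1 s3=0 clk=1 s1=0 s4=0 s5=0 s2=0
  Δ1: clk:1→0
  (1Δ to stable)
t=2 Δ0: s0=1 s3=0 clk=0 s1=0 s4=0 s5=0 s2=0
  Δ1: clk:0→1
  Δ2: s0:1→0
  Δ3: s4:0→1
  Δ4: s1:0→1, s5:0→1
  (4Δ to stable)
t=3 Δ0: s0=0 s3=0 clk=1 s1=1 s4=1 s5=1 s2=0
  Δ1: clk:1→0
  (1Δ to stable)
t=4 Δ0: s0=0 s3=0 clk=0 s1=1 s4=1 s5=1 s2=0
  Δ1: clk:0→1
  Δ2: s0:0→1
  Δ3: s4:1→0
  Δ4: s1:1→0
  Δ5: s5:1→0
  (5Δ to stable)
t=5 Δ0: s0=1 s3=0 clk=1 s1=0 s4=0 s5=0 s2=0
  Δ1: clk:1→0
  (1Δ to stable)
t=6 Δ0: s0=1 s3=0 clk=0 s1=0 s4=0 s5=0 s2=0
  Δ1: clk:0→1
  Δ2: s0:1→0
  Δ3: s4:0→1
  Δ4: s1:0→1, s5:0→1
  (4Δ to stable)
t=7 Δ0: s0=0 s3=0 clk=1 s1=1 s4=1 s5=1 s2=0
  Δ1: clk:1→0
  (1Δ to stable)
t=8 Δ0: s0=0 s3=0 clk=0 s1=1 s4=1 s5=1 s2=0
  Δ1: clk:0→1
  Δ2: s0:0→1
  Δ3: s4:1→0
  Δ4: s1:1→0
  Δ5: s5:1→0
  (5Δ to stable)
t=9 Δ0: s0=1 s3=0 clk=1 s1=0 s4=0 s5=0 s2=0
  Δ1: clk:1→0
  (1Δ to stable)
t=10 Δ0: s0=1 s3=0 clk=0 s1=0 s4=0 s5=0 s2=0
  Δ1: clk:0→1
  Δ2: s0:1→0
  Δ3: s4:0→1
  Δ4: s1:0→1, s5:0→1
  (4Δ to stable)

4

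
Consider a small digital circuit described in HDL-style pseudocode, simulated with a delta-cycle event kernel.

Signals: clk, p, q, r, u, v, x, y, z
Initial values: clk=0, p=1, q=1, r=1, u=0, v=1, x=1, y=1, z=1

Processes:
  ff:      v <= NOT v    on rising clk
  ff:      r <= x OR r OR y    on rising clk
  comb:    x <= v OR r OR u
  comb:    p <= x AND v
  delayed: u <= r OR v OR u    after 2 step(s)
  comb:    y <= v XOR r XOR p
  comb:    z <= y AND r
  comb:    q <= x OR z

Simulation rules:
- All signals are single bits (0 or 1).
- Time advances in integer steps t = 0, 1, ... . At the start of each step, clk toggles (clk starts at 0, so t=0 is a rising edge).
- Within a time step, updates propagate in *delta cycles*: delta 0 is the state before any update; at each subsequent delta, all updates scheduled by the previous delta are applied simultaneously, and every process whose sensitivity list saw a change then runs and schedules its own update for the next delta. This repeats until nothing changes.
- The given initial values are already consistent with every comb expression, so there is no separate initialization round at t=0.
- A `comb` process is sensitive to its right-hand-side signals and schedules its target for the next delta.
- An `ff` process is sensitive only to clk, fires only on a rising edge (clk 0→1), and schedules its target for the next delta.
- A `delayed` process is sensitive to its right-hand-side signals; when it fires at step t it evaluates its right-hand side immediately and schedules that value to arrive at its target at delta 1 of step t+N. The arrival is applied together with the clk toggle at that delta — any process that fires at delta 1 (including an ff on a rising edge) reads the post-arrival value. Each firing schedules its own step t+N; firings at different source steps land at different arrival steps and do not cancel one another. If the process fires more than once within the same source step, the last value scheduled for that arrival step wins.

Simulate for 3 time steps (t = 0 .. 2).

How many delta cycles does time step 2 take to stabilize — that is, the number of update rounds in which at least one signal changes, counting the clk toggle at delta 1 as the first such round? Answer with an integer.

[bits: y,v,x,p,r,q,clk,u,z]
t=0: Δ0=111111001 Δ1=111111101 Δ2=101111101 Δ3=001011101 Δ4=101011100 Δ5=101011101 | 5Δ
t=1: Δ0=101011101 Δ1=101011001 | 1Δ
t=2: Δ0=101011001 Δ1=101011111 Δ2=111011111 Δ3=011111111 Δ4=111111110 Δ5=111111111 | 5Δ

5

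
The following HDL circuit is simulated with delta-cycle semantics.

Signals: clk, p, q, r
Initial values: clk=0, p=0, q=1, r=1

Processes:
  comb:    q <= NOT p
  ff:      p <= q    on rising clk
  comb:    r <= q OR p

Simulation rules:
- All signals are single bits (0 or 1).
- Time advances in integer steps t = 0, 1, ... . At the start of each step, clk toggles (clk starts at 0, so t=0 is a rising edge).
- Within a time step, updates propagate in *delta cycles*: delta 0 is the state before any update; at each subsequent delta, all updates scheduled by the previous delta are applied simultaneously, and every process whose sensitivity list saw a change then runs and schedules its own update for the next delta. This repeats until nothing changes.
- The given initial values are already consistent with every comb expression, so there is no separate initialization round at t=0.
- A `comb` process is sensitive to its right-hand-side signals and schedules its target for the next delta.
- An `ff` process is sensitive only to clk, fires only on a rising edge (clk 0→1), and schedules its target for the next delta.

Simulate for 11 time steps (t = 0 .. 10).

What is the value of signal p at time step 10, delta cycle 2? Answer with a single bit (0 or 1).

0

[bits: p,r,q,clk]
t=0: Δ0=0110 Δ1=0111 Δ2=1111 Δ3=1101 | 3Δ
t=1: Δ0=1101 Δ1=1100 | 1Δ
t=2: Δ0=1100 Δ1=1101 Δ2=0101 Δ3=0011 Δ4=0111 | 4Δ
t=3: Δ0=0111 Δ1=0110 | 1Δ
t=4: Δ0=0110 Δ1=0111 Δ2=1111 Δ3=1101 | 3Δ
t=5: Δ0=1101 Δ1=1100 | 1Δ
t=6: Δ0=1100 Δ1=1101 Δ2=0101 Δ3=0011 Δ4=0111 | 4Δ
t=7: Δ0=0111 Δ1=0110 | 1Δ
t=8: Δ0=0110 Δ1=0111 Δ2=1111 Δ3=1101 | 3Δ
t=9: Δ0=1101 Δ1=1100 | 1Δ
t=10: Δ0=1100 Δ1=1101 Δ2=0101 Δ3=0011 Δ4=0111 | 4Δ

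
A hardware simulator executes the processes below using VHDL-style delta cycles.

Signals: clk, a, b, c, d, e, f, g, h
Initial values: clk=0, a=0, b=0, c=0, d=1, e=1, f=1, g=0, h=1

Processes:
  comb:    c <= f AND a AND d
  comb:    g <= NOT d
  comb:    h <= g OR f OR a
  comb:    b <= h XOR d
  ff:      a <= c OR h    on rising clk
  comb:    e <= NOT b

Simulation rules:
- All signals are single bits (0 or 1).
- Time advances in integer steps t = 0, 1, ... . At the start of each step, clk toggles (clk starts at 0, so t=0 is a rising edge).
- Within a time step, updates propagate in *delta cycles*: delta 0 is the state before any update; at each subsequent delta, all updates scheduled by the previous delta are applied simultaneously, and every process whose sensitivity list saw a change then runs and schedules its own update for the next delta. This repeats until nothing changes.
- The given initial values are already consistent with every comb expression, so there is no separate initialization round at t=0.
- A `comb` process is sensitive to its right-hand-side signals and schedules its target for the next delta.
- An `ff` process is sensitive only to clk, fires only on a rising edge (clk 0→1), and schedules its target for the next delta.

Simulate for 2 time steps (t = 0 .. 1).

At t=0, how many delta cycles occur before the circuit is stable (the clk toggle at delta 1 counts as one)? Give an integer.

t0.Δ0 a=0 c=0 d=1 g=0 h=1 e=1 f=1 clk=0 b=0
t0.Δ1 a=0 c=0 d=1 g=0 h=1 e=1 f=1 clk=1 b=0
t0.Δ2 a=1 c=0 d=1 g=0 h=1 e=1 f=1 clk=1 b=0
t0.Δ3 a=1 c=1 d=1 g=0 h=1 e=1 f=1 clk=1 b=0
t1.Δ0 a=1 c=1 d=1 g=0 h=1 e=1 f=1 clk=1 b=0
t1.Δ1 a=1 c=1 d=1 g=0 h=1 e=1 f=1 clk=0 b=0

3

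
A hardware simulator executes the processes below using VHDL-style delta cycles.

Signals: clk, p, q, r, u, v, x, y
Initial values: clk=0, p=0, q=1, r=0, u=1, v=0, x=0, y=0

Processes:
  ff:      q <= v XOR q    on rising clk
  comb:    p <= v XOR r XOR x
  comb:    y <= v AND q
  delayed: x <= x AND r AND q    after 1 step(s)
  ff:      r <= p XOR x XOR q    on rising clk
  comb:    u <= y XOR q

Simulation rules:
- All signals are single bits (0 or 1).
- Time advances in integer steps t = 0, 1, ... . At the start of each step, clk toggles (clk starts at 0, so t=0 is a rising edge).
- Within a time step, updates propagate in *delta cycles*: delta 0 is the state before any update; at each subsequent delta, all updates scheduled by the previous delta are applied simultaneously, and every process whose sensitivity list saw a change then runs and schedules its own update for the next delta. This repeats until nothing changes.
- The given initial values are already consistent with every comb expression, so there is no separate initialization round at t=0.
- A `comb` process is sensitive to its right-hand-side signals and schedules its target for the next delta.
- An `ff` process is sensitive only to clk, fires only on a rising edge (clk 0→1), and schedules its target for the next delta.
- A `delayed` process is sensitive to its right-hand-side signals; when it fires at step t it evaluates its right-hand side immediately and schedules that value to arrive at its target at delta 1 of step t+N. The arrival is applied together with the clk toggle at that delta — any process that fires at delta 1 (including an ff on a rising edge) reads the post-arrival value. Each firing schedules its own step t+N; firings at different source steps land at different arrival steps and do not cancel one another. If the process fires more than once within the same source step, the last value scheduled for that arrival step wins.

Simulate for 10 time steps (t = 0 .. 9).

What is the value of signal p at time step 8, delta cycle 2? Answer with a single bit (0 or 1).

0

[bits: y,p,r,v,q,u,x,clk]
t=0: Δ0=00001100 Δ1=00001101 Δ2=00101101 Δ3=01101101 | 3Δ
t=1: Δ0=01101101 Δ1=01101100 | 1Δ
t=2: Δ0=01101100 Δ1=01101101 Δ2=01001101 Δ3=00001101 | 3Δ
t=3: Δ0=00001101 Δ1=00001100 | 1Δ
t=4: Δ0=00001100 Δ1=00001101 Δ2=00101101 Δ3=01101101 | 3Δ
t=5: Δ0=01101101 Δ1=01101100 | 1Δ
t=6: Δ0=01101100 Δ1=01101101 Δ2=01001101 Δ3=00001101 | 3Δ
t=7: Δ0=00001101 Δ1=00001100 | 1Δ
t=8: Δ0=00001100 Δ1=00001101 Δ2=00101101 Δ3=01101101 | 3Δ
t=9: Δ0=01101101 Δ1=01101100 | 1Δ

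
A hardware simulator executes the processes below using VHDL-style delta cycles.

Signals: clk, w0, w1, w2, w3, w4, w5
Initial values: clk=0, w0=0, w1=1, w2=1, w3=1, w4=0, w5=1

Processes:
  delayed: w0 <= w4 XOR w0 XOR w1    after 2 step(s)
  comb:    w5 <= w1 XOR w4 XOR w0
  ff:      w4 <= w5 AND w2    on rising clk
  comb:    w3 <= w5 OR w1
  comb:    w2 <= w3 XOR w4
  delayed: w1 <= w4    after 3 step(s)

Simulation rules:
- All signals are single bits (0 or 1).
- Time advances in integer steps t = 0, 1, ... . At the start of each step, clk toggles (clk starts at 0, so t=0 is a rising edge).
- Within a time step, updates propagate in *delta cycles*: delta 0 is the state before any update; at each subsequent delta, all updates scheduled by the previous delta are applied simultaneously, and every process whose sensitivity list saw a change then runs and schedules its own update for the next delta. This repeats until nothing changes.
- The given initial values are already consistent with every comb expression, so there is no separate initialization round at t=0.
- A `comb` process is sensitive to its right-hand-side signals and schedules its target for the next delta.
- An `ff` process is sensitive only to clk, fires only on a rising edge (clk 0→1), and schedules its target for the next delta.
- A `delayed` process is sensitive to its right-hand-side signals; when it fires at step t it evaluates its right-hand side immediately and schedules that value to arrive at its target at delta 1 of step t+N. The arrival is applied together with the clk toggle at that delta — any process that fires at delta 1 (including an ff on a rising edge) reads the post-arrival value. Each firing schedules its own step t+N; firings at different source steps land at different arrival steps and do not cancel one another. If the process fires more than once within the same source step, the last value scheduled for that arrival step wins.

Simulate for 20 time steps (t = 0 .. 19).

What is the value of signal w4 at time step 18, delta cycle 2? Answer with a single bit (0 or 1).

0

t0.Δ0 w1=1 w2=1 w5=1 w4=0 w0=0 w3=1 clk=0
t0.Δ1 w1=1 w2=1 w5=1 w4=0 w0=0 w3=1 clk=1
t0.Δ2 w1=1 w2=1 w5=1 w4=1 w0=0 w3=1 clk=1
t0.Δ3 w1=1 w2=0 w5=0 w4=1 w0=0 w3=1 clk=1
t1.Δ0 w1=1 w2=0 w5=0 w4=1 w0=0 w3=1 clk=1
t1.Δ1 w1=1 w2=0 w5=0 w4=1 w0=0 w3=1 clk=0
t2.Δ0 w1=1 w2=0 w5=0 w4=1 w0=0 w3=1 clk=0
t2.Δ1 w1=1 w2=0 w5=0 w4=1 w0=0 w3=1 clk=1
t2.Δ2 w1=1 w2=0 w5=0 w4=0 w0=0 w3=1 clk=1
t2.Δ3 w1=1 w2=1 w5=1 w4=0 w0=0 w3=1 clk=1
t3.Δ0 w1=1 w2=1 w5=1 w4=0 w0=0 w3=1 clk=1
t3.Δ1 w1=1 w2=1 w5=1 w4=0 w0=0 w3=1 clk=0
t4.Δ0 w1=1 w2=1 w5=1 w4=0 w0=0 w3=1 clk=0
t4.Δ1 w1=1 w2=1 w5=1 w4=0 w0=1 w3=1 clk=1
t4.Δ2 w1=1 w2=1 w5=0 w4=1 w0=1 w3=1 clk=1
t4.Δ3 w1=1 w2=0 w5=1 w4=1 w0=1 w3=1 clk=1
t5.Δ0 w1=1 w2=0 w5=1 w4=1 w0=1 w3=1 clk=1
t5.Δ1 w1=0 w2=0 w5=1 w4=1 w0=1 w3=1 clk=0
t5.Δ2 w1=0 w2=0 w5=0 w4=1 w0=1 w3=1 clk=0
t5.Δ3 w1=0 w2=0 w5=0 w4=1 w0=1 w3=0 clk=0
t5.Δ4 w1=0 w2=1 w5=0 w4=1 w0=1 w3=0 clk=0
t6.Δ0 w1=0 w2=1 w5=0 w4=1 w0=1 w3=0 clk=0
t6.Δ1 w1=0 w2=1 w5=0 w4=1 w0=1 w3=0 clk=1
t6.Δ2 w1=0 w2=1 w5=0 w4=0 w0=1 w3=0 clk=1
t6.Δ3 w1=0 w2=0 w5=1 w4=0 w0=1 w3=0 clk=1
t6.Δ4 w1=0 w2=0 w5=1 w4=0 w0=1 w3=1 clk=1
t6.Δ5 w1=0 w2=1 w5=1 w4=0 w0=1 w3=1 clk=1
t7.Δ0 w1=0 w2=1 w5=1 w4=0 w0=1 w3=1 clk=1
t7.Δ1 w1=1 w2=1 w5=1 w4=0 w0=0 w3=1 clk=0
t8.Δ0 w1=1 w2=1 w5=1 w4=0 w0=0 w3=1 clk=0
t8.Δ1 w1=1 w2=1 w5=1 w4=0 w0=1 w3=1 clk=1
t8.Δ2 w1=1 w2=1 w5=0 w4=1 w0=1 w3=1 clk=1
t8.Δ3 w1=1 w2=0 w5=1 w4=1 w0=1 w3=1 clk=1
t9.Δ0 w1=1 w2=0 w5=1 w4=1 w0=1 w3=1 clk=1
t9.Δ1 w1=0 w2=0 w5=1 w4=1 w0=1 w3=1 clk=0
t9.Δ2 w1=0 w2=0 w5=0 w4=1 w0=1 w3=1 clk=0
t9.Δ3 w1=0 w2=0 w5=0 w4=1 w0=1 w3=0 clk=0
t9.Δ4 w1=0 w2=1 w5=0 w4=1 w0=1 w3=0 clk=0
t10.Δ0 w1=0 w2=1 w5=0 w4=1 w0=1 w3=0 clk=0
t10.Δ1 w1=0 w2=1 w5=0 w4=1 w0=1 w3=0 clk=1
t10.Δ2 w1=0 w2=1 w5=0 w4=0 w0=1 w3=0 clk=1
t10.Δ3 w1=0 w2=0 w5=1 w4=0 w0=1 w3=0 clk=1
t10.Δ4 w1=0 w2=0 w5=1 w4=0 w0=1 w3=1 clk=1
t10.Δ5 w1=0 w2=1 w5=1 w4=0 w0=1 w3=1 clk=1
t11.Δ0 w1=0 w2=1 w5=1 w4=0 w0=1 w3=1 clk=1
t11.Δ1 w1=1 w2=1 w5=1 w4=0 w0=0 w3=1 clk=0
t12.Δ0 w1=1 w2=1 w5=1 w4=0 w0=0 w3=1 clk=0
t12.Δ1 w1=1 w2=1 w5=1 w4=0 w0=1 w3=1 clk=1
t12.Δ2 w1=1 w2=1 w5=0 w4=1 w0=1 w3=1 clk=1
t12.Δ3 w1=1 w2=0 w5=1 w4=1 w0=1 w3=1 clk=1
t13.Δ0 w1=1 w2=0 w5=1 w4=1 w0=1 w3=1 clk=1
t13.Δ1 w1=0 w2=0 w5=1 w4=1 w0=1 w3=1 clk=0
t13.Δ2 w1=0 w2=0 w5=0 w4=1 w0=1 w3=1 clk=0
t13.Δ3 w1=0 w2=0 w5=0 w4=1 w0=1 w3=0 clk=0
t13.Δ4 w1=0 w2=1 w5=0 w4=1 w0=1 w3=0 clk=0
t14.Δ0 w1=0 w2=1 w5=0 w4=1 w0=1 w3=0 clk=0
t14.Δ1 w1=0 w2=1 w5=0 w4=1 w0=1 w3=0 clk=1
t14.Δ2 w1=0 w2=1 w5=0 w4=0 w0=1 w3=0 clk=1
t14.Δ3 w1=0 w2=0 w5=1 w4=0 w0=1 w3=0 clk=1
t14.Δ4 w1=0 w2=0 w5=1 w4=0 w0=1 w3=1 clk=1
t14.Δ5 w1=0 w2=1 w5=1 w4=0 w0=1 w3=1 clk=1
t15.Δ0 w1=0 w2=1 w5=1 w4=0 w0=1 w3=1 clk=1
t15.Δ1 w1=1 w2=1 w5=1 w4=0 w0=0 w3=1 clk=0
t16.Δ0 w1=1 w2=1 w5=1 w4=0 w0=0 w3=1 clk=0
t16.Δ1 w1=1 w2=1 w5=1 w4=0 w0=1 w3=1 clk=1
t16.Δ2 w1=1 w2=1 w5=0 w4=1 w0=1 w3=1 clk=1
t16.Δ3 w1=1 w2=0 w5=1 w4=1 w0=1 w3=1 clk=1
t17.Δ0 w1=1 w2=0 w5=1 w4=1 w0=1 w3=1 clk=1
t17.Δ1 w1=0 w2=0 w5=1 w4=1 w0=1 w3=1 clk=0
t17.Δ2 w1=0 w2=0 w5=0 w4=1 w0=1 w3=1 clk=0
t17.Δ3 w1=0 w2=0 w5=0 w4=1 w0=1 w3=0 clk=0
t17.Δ4 w1=0 w2=1 w5=0 w4=1 w0=1 w3=0 clk=0
t18.Δ0 w1=0 w2=1 w5=0 w4=1 w0=1 w3=0 clk=0
t18.Δ1 w1=0 w2=1 w5=0 w4=1 w0=1 w3=0 clk=1
t18.Δ2 w1=0 w2=1 w5=0 w4=0 w0=1 w3=0 clk=1
t18.Δ3 w1=0 w2=0 w5=1 w4=0 w0=1 w3=0 clk=1
t18.Δ4 w1=0 w2=0 w5=1 w4=0 w0=1 w3=1 clk=1
t18.Δ5 w1=0 w2=1 w5=1 w4=0 w0=1 w3=1 clk=1
t19.Δ0 w1=0 w2=1 w5=1 w4=0 w0=1 w3=1 clk=1
t19.Δ1 w1=1 w2=1 w5=1 w4=0 w0=0 w3=1 clk=0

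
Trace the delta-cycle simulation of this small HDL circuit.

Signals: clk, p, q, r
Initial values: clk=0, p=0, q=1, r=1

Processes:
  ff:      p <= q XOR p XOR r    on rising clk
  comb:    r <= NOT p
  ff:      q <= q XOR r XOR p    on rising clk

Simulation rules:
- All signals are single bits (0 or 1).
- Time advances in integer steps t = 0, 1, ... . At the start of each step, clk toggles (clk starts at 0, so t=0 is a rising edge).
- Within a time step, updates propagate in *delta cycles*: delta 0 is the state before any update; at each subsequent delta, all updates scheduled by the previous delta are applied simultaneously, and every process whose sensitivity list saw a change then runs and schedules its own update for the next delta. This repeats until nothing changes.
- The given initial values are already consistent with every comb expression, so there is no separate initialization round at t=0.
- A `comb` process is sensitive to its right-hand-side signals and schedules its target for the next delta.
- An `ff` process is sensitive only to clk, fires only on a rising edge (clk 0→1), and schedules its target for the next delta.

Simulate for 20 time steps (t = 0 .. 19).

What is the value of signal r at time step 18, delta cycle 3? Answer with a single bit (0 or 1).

0

t0.Δ0 p=0 r=1 q=1 clk=0
t0.Δ1 p=0 r=1 q=1 clk=1
t0.Δ2 p=0 r=1 q=0 clk=1
t1.Δ0 p=0 r=1 q=0 clk=1
t1.Δ1 p=0 r=1 q=0 clk=0
t2.Δ0 p=0 r=1 q=0 clk=0
t2.Δ1 p=0 r=1 q=0 clk=1
t2.Δ2 p=1 r=1 q=1 clk=1
t2.Δ3 p=1 r=0 q=1 clk=1
t3.Δ0 p=1 r=0 q=1 clk=1
t3.Δ1 p=1 r=0 q=1 clk=0
t4.Δ0 p=1 r=0 q=1 clk=0
t4.Δ1 p=1 r=0 q=1 clk=1
t4.Δ2 p=0 r=0 q=0 clk=1
t4.Δ3 p=0 r=1 q=0 clk=1
t5.Δ0 p=0 r=1 q=0 clk=1
t5.Δ1 p=0 r=1 q=0 clk=0
t6.Δ0 p=0 r=1 q=0 clk=0
t6.Δ1 p=0 r=1 q=0 clk=1
t6.Δ2 p=1 r=1 q=1 clk=1
t6.Δ3 p=1 r=0 q=1 clk=1
t7.Δ0 p=1 r=0 q=1 clk=1
t7.Δ1 p=1 r=0 q=1 clk=0
t8.Δ0 p=1 r=0 q=1 clk=0
t8.Δ1 p=1 r=0 q=1 clk=1
t8.Δ2 p=0 r=0 q=0 clk=1
t8.Δ3 p=0 r=1 q=0 clk=1
t9.Δ0 p=0 r=1 q=0 clk=1
t9.Δ1 p=0 r=1 q=0 clk=0
t10.Δ0 p=0 r=1 q=0 clk=0
t10.Δ1 p=0 r=1 q=0 clk=1
t10.Δ2 p=1 r=1 q=1 clk=1
t10.Δ3 p=1 r=0 q=1 clk=1
t11.Δ0 p=1 r=0 q=1 clk=1
t11.Δ1 p=1 r=0 q=1 clk=0
t12.Δ0 p=1 r=0 q=1 clk=0
t12.Δ1 p=1 r=0 q=1 clk=1
t12.Δ2 p=0 r=0 q=0 clk=1
t12.Δ3 p=0 r=1 q=0 clk=1
t13.Δ0 p=0 r=1 q=0 clk=1
t13.Δ1 p=0 r=1 q=0 clk=0
t14.Δ0 p=0 r=1 q=0 clk=0
t14.Δ1 p=0 r=1 q=0 clk=1
t14.Δ2 p=1 r=1 q=1 clk=1
t14.Δ3 p=1 r=0 q=1 clk=1
t15.Δ0 p=1 r=0 q=1 clk=1
t15.Δ1 p=1 r=0 q=1 clk=0
t16.Δ0 p=1 r=0 q=1 clk=0
t16.Δ1 p=1 r=0 q=1 clk=1
t16.Δ2 p=0 r=0 q=0 clk=1
t16.Δ3 p=0 r=1 q=0 clk=1
t17.Δ0 p=0 r=1 q=0 clk=1
t17.Δ1 p=0 r=1 q=0 clk=0
t18.Δ0 p=0 r=1 q=0 clk=0
t18.Δ1 p=0 r=1 q=0 clk=1
t18.Δ2 p=1 r=1 q=1 clk=1
t18.Δ3 p=1 r=0 q=1 clk=1
t19.Δ0 p=1 r=0 q=1 clk=1
t19.Δ1 p=1 r=0 q=1 clk=0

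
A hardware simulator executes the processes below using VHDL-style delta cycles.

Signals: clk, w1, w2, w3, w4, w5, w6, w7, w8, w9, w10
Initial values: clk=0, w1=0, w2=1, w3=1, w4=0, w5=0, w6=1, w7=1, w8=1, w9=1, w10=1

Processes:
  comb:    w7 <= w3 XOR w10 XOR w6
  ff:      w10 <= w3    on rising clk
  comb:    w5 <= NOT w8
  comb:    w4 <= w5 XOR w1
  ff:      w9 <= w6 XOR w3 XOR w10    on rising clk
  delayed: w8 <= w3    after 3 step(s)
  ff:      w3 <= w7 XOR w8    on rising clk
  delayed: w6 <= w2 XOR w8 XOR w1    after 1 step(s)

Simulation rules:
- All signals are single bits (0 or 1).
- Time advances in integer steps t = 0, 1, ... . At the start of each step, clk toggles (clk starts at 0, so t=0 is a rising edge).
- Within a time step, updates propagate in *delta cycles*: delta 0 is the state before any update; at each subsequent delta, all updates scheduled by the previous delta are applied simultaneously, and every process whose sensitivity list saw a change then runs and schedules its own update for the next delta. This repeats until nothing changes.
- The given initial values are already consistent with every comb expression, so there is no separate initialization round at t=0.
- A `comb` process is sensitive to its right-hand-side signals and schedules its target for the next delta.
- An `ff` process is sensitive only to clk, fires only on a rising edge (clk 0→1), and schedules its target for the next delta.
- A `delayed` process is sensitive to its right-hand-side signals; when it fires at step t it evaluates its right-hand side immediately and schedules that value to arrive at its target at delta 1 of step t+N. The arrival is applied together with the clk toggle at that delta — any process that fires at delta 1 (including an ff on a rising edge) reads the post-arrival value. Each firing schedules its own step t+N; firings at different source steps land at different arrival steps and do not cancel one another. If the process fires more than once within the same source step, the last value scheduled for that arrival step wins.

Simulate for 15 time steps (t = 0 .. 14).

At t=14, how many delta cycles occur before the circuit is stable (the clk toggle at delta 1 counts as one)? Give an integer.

t0.Δ0 w4=0 w2=1 w10=1 w1=0 w6=1 w7=1 w3=1 w8=1 clk=0 w9=1 w5=0
t0.Δ1 w4=0 w2=1 w10=1 w1=0 w6=1 w7=1 w3=1 w8=1 clk=1 w9=1 w5=0
t0.Δ2 w4=0 w2=1 w10=1 w1=0 w6=1 w7=1 w3=0 w8=1 clk=1 w9=1 w5=0
t0.Δ3 w4=0 w2=1 w10=1 w1=0 w6=1 w7=0 w3=0 w8=1 clk=1 w9=1 w5=0
t1.Δ0 w4=0 w2=1 w10=1 w1=0 w6=1 w7=0 w3=0 w8=1 clk=1 w9=1 w5=0
t1.Δ1 w4=0 w2=1 w10=1 w1=0 w6=1 w7=0 w3=0 w8=1 clk=0 w9=1 w5=0
t2.Δ0 w4=0 w2=1 w10=1 w1=0 w6=1 w7=0 w3=0 w8=1 clk=0 w9=1 w5=0
t2.Δ1 w4=0 w2=1 w10=1 w1=0 w6=1 w7=0 w3=0 w8=1 clk=1 w9=1 w5=0
t2.Δ2 w4=0 w2=1 w10=0 w1=0 w6=1 w7=0 w3=1 w8=1 clk=1 w9=0 w5=0
t3.Δ0 w4=0 w2=1 w10=0 w1=0 w6=1 w7=0 w3=1 w8=1 clk=1 w9=0 w5=0
t3.Δ1 w4=0 w2=1 w10=0 w1=0 w6=1 w7=0 w3=1 w8=0 clk=0 w9=0 w5=0
t3.Δ2 w4=0 w2=1 w10=0 w1=0 w6=1 w7=0 w3=1 w8=0 clk=0 w9=0 w5=1
t3.Δ3 w4=1 w2=1 w10=0 w1=0 w6=1 w7=0 w3=1 w8=0 clk=0 w9=0 w5=1
t4.Δ0 w4=1 w2=1 w10=0 w1=0 w6=1 w7=0 w3=1 w8=0 clk=0 w9=0 w5=1
t4.Δ1 w4=1 w2=1 w10=0 w1=0 w6=1 w7=0 w3=1 w8=0 clk=1 w9=0 w5=1
t4.Δ2 w4=1 w2=1 w10=1 w1=0 w6=1 w7=0 w3=0 w8=0 clk=1 w9=0 w5=1
t5.Δ0 w4=1 w2=1 w10=1 w1=0 w6=1 w7=0 w3=0 w8=0 clk=1 w9=0 w5=1
t5.Δ1 w4=1 w2=1 w10=1 w1=0 w6=1 w7=0 w3=0 w8=1 clk=0 w9=0 w5=1
t5.Δ2 w4=1 w2=1 w10=1 w1=0 w6=1 w7=0 w3=0 w8=1 clk=0 w9=0 w5=0
t5.Δ3 w4=0 w2=1 w10=1 w1=0 w6=1 w7=0 w3=0 w8=1 clk=0 w9=0 w5=0
t6.Δ0 w4=0 w2=1 w10=1 w1=0 w6=1 w7=0 w3=0 w8=1 clk=0 w9=0 w5=0
t6.Δ1 w4=0 w2=1 w10=1 w1=0 w6=0 w7=0 w3=0 w8=1 clk=1 w9=0 w5=0
t6.Δ2 w4=0 w2=1 w10=0 w1=0 w6=0 w7=1 w3=1 w8=1 clk=1 w9=1 w5=0
t7.Δ0 w4=0 w2=1 w10=0 w1=0 w6=0 w7=1 w3=1 w8=1 clk=1 w9=1 w5=0
t7.Δ1 w4=0 w2=1 w10=0 w1=0 w6=0 w7=1 w3=1 w8=0 clk=0 w9=1 w5=0
t7.Δ2 w4=0 w2=1 w10=0 w1=0 w6=0 w7=1 w3=1 w8=0 clk=0 w9=1 w5=1
t7.Δ3 w4=1 w2=1 w10=0 w1=0 w6=0 w7=1 w3=1 w8=0 clk=0 w9=1 w5=1
t8.Δ0 w4=1 w2=1 w10=0 w1=0 w6=0 w7=1 w3=1 w8=0 clk=0 w9=1 w5=1
t8.Δ1 w4=1 w2=1 w10=0 w1=0 w6=1 w7=1 w3=1 w8=0 clk=1 w9=1 w5=1
t8.Δ2 w4=1 w2=1 w10=1 w1=0 w6=1 w7=0 w3=1 w8=0 clk=1 w9=0 w5=1
t8.Δ3 w4=1 w2=1 w10=1 w1=0 w6=1 w7=1 w3=1 w8=0 clk=1 w9=0 w5=1
t9.Δ0 w4=1 w2=1 w10=1 w1=0 w6=1 w7=1 w3=1 w8=0 clk=1 w9=0 w5=1
t9.Δ1 w4=1 w2=1 w10=1 w1=0 w6=1 w7=1 w3=1 w8=1 clk=0 w9=0 w5=1
t9.Δ2 w4=1 w2=1 w10=1 w1=0 w6=1 w7=1 w3=1 w8=1 clk=0 w9=0 w5=0
t9.Δ3 w4=0 w2=1 w10=1 w1=0 w6=1 w7=1 w3=1 w8=1 clk=0 w9=0 w5=0
t10.Δ0 w4=0 w2=1 w10=1 w1=0 w6=1 w7=1 w3=1 w8=1 clk=0 w9=0 w5=0
t10.Δ1 w4=0 w2=1 w10=1 w1=0 w6=0 w7=1 w3=1 w8=1 clk=1 w9=0 w5=0
t10.Δ2 w4=0 w2=1 w10=1 w1=0 w6=0 w7=0 w3=0 w8=1 clk=1 w9=0 w5=0
t10.Δ3 w4=0 w2=1 w10=1 w1=0 w6=0 w7=1 w3=0 w8=1 clk=1 w9=0 w5=0
t11.Δ0 w4=0 w2=1 w10=1 w1=0 w6=0 w7=1 w3=0 w8=1 clk=1 w9=0 w5=0
t11.Δ1 w4=0 w2=1 w10=1 w1=0 w6=0 w7=1 w3=0 w8=1 clk=0 w9=0 w5=0
t12.Δ0 w4=0 w2=1 w10=1 w1=0 w6=0 w7=1 w3=0 w8=1 clk=0 w9=0 w5=0
t12.Δ1 w4=0 w2=1 w10=1 w1=0 w6=0 w7=1 w3=0 w8=1 clk=1 w9=0 w5=0
t12.Δ2 w4=0 w2=1 w10=0 w1=0 w6=0 w7=1 w3=0 w8=1 clk=1 w9=1 w5=0
t12.Δ3 w4=0 w2=1 w10=0 w1=0 w6=0 w7=0 w3=0 w8=1 clk=1 w9=1 w5=0
t13.Δ0 w4=0 w2=1 w10=0 w1=0 w6=0 w7=0 w3=0 w8=1 clk=1 w9=1 w5=0
t13.Δ1 w4=0 w2=1 w10=0 w1=0 w6=0 w7=0 w3=0 w8=0 clk=0 w9=1 w5=0
t13.Δ2 w4=0 w2=1 w10=0 w1=0 w6=0 w7=0 w3=0 w8=0 clk=0 w9=1 w5=1
t13.Δ3 w4=1 w2=1 w10=0 w1=0 w6=0 w7=0 w3=0 w8=0 clk=0 w9=1 w5=1
t14.Δ0 w4=1 w2=1 w10=0 w1=0 w6=0 w7=0 w3=0 w8=0 clk=0 w9=1 w5=1
t14.Δ1 w4=1 w2=1 w10=0 w1=0 w6=1 w7=0 w3=0 w8=0 clk=1 w9=1 w5=1
t14.Δ2 w4=1 w2=1 w10=0 w1=0 w6=1 w7=1 w3=0 w8=0 clk=1 w9=1 w5=1

2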